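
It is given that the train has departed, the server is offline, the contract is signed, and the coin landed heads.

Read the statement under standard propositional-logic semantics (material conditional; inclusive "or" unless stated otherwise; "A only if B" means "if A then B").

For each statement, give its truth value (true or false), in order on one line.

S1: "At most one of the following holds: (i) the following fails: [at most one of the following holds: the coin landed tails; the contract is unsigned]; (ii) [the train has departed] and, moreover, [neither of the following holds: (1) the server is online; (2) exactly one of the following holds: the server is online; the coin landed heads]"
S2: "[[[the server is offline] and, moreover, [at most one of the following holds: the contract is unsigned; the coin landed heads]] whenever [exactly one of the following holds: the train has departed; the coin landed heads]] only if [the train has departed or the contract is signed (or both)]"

S1 True; S2 True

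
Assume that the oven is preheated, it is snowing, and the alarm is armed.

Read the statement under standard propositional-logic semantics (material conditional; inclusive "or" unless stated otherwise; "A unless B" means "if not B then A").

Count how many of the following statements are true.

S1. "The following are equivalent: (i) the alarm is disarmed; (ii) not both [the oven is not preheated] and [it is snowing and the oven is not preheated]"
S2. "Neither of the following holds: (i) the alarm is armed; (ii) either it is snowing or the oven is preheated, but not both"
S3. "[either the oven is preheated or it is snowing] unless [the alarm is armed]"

1

Let R = "the alarm is armed" (True), P = "the oven is preheated" (True), Q = "it is snowing" (True).

S1: Parsed as not R iff (not P nand (Q and not P))

not R = not True = False
not P = not True = False
not P = not True = False
Q and not P = True and False = False
not P nand (Q and not P) = False nand False = True
not R iff (not P nand (Q and not P)) = False iff True = False
So S1 is false.

S2: This is R nor (Q xor P).

Q xor P = True xor True = False
R nor (Q xor P) = True nor False = False
Thus S2 is false.

S3: Parsed as (P or Q) or R

P or Q = True or True = True
(P or Q) or R = True or True = True
Thus S3 is true.

Count: 1.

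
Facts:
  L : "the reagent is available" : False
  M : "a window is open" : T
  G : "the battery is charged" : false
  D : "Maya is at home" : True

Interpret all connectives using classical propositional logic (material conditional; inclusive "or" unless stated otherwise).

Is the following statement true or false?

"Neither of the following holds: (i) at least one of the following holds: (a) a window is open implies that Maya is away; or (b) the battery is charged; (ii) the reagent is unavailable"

Values: M=T, D=T, G=F, L=F.
Formalization: ((M -> ~D) | G) nor ~L

~D = ~T = F
M -> ~D = T -> F = F
(M -> ~D) | G = F | F = F
~L = ~F = T
((M -> ~D) | G) nor ~L = F nor T = F

false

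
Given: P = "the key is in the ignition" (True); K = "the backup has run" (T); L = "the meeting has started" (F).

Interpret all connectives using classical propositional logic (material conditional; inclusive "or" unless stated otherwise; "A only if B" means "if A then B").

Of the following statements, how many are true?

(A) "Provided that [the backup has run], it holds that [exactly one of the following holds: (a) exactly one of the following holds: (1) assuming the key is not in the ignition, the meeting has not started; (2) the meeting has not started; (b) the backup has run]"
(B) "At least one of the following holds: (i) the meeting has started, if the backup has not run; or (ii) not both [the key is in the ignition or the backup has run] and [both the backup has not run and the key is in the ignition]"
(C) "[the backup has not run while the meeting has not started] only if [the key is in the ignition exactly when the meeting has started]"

3

(A): This is K → (((¬P → ¬L) ⊕ ¬L) ⊕ K).

¬P = ¬T = F
¬L = ¬F = T
¬P → ¬L = F → T = T
¬L = ¬F = T
(¬P → ¬L) ⊕ ¬L = T ⊕ T = F
((¬P → ¬L) ⊕ ¬L) ⊕ K = F ⊕ T = T
K → (((¬P → ¬L) ⊕ ¬L) ⊕ K) = T → T = T
Thus (A) is true.

(B): Formalization: (¬K → L) ∨ ((P ∨ K) ↑ (¬K ∧ P))

¬K = ¬T = F
¬K → L = F → F = T
P ∨ K = T ∨ T = T
¬K = ¬T = F
¬K ∧ P = F ∧ T = F
(P ∨ K) ↑ (¬K ∧ P) = T ↑ F = T
(¬K → L) ∨ ((P ∨ K) ↑ (¬K ∧ P)) = T ∨ T = T
So (B) is true.

(C): This is (¬K ∧ ¬L) → (P ↔ L).

¬K = ¬T = F
¬L = ¬F = T
¬K ∧ ¬L = F ∧ T = F
P ↔ L = T ↔ F = F
(¬K ∧ ¬L) → (P ↔ L) = F → F = T
Thus (C) is true.

Count: 3.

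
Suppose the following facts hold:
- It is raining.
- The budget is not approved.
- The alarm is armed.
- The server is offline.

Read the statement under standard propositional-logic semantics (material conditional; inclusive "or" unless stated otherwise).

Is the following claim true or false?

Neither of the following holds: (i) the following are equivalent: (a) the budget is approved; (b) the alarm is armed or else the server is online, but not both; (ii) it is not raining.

Let K = "the budget is approved" (F), M = "the alarm is armed" (T), G = "the server is online" (F), S = "it is raining" (T).
This is (K <-> (M xor G)) nor ~S.

M xor G = T xor F = T
K <-> (M xor G) = F <-> T = F
~S = ~T = F
(K <-> (M xor G)) nor ~S = F nor F = T

True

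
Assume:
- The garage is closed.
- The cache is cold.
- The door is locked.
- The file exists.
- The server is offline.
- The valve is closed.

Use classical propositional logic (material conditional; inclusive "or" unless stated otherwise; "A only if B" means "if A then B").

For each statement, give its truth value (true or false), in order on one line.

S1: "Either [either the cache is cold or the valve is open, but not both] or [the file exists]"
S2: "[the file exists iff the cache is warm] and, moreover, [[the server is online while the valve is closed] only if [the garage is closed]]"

S1 true; S2 false

Let M = "the cache is warm" (False), P = "the valve is open" (False), V = "the file exists" (True), U = "the server is online" (False), N = "the garage is closed" (True).

S1: Parsed as (not M xor P) or V

not M = not False = True
not M xor P = True xor False = True
(not M xor P) or V = True or True = True
Hence S1 is true.

S2: This is (V iff M) and ((U and not P) -> N).

V iff M = True iff False = False
not P = not False = True
U and not P = False and True = False
(U and not P) -> N = False -> True = True
(V iff M) and ((U and not P) -> N) = False and True = False
Hence S2 is false.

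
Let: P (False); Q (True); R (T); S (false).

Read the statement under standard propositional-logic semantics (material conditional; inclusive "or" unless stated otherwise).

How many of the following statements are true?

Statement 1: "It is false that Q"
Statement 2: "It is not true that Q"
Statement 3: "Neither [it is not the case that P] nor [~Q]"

Statement 1: In symbols: ¬Q

¬Q = ¬T = F
Hence Statement 1 is false.

Statement 2: In symbols: ¬Q

¬Q = ¬T = F
Thus Statement 2 is false.

Statement 3: Parsed as ¬P ↓ ¬Q

¬P = ¬F = T
¬Q = ¬T = F
¬P ↓ ¬Q = T ↓ F = F
Thus Statement 3 is false.

0 of the 3 statements are true (none).

0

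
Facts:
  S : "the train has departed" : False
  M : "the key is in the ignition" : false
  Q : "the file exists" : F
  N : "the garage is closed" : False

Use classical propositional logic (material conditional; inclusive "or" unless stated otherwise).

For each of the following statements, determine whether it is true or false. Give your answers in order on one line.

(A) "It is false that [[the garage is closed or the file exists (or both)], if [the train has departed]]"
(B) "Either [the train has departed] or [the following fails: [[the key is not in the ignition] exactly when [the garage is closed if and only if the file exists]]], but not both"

(A): In symbols: ~(S -> (N | Q))

N | Q = F | F = F
S -> (N | Q) = F -> F = T
~(S -> (N | Q)) = ~T = F
Thus (A) is false.

(B): Formalization: S xor ~(~M <-> (N <-> Q))

~M = ~F = T
N <-> Q = F <-> F = T
~M <-> (N <-> Q) = T <-> T = T
~(~M <-> (N <-> Q)) = ~T = F
S xor ~(~M <-> (N <-> Q)) = F xor F = F
So (B) is false.

(A) False / (B) False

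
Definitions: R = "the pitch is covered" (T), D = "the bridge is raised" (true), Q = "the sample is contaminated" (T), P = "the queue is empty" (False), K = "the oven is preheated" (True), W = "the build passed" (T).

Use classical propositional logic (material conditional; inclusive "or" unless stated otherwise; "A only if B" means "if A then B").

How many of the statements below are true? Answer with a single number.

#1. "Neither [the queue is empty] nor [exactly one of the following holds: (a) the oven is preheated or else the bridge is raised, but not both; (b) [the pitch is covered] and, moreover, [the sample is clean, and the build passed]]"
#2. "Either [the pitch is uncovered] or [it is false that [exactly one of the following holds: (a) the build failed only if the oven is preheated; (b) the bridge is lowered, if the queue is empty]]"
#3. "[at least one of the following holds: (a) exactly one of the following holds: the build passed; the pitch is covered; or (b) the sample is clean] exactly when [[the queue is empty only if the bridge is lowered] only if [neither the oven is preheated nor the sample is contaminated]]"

#1: Parsed as P nor ((K xor D) xor (R and (not Q and W)))

K xor D = True xor True = False
not Q = not True = False
not Q and W = False and True = False
R and (not Q and W) = True and False = False
(K xor D) xor (R and (not Q and W)) = False xor False = False
P nor ((K xor D) xor (R and (not Q and W))) = False nor False = True
Hence #1 is true.

#2: Parsed as not R or not ((not W -> K) xor (P -> not D))

not R = not True = False
not W = not True = False
not W -> K = False -> True = True
not D = not True = False
P -> not D = False -> False = True
(not W -> K) xor (P -> not D) = True xor True = False
not ((not W -> K) xor (P -> not D)) = not False = True
not R or not ((not W -> K) xor (P -> not D)) = False or True = True
Hence #2 is true.

#3: Parsed as ((W xor R) or not Q) iff ((P -> not D) -> (K nor Q))

W xor R = True xor True = False
not Q = not True = False
(W xor R) or not Q = False or False = False
not D = not True = False
P -> not D = False -> False = True
K nor Q = True nor True = False
(P -> not D) -> (K nor Q) = True -> False = False
((W xor R) or not Q) iff ((P -> not D) -> (K nor Q)) = False iff False = True
Hence #3 is true.

True statements: 3 (#1, #2, #3).

3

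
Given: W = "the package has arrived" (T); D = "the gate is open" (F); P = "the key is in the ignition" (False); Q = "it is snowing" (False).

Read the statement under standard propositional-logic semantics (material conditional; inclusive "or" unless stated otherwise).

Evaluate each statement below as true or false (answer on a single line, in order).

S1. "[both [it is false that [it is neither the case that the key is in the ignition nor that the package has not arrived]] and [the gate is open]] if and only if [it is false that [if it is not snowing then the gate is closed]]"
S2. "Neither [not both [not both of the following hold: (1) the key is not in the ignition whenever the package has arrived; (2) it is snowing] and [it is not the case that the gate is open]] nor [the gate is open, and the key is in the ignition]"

S1 T, S2 T

S1: In symbols: (~(P nor ~W) & D) <-> ~(~Q -> ~D)

~W = ~T = F
P nor ~W = F nor F = T
~(P nor ~W) = ~T = F
~(P nor ~W) & D = F & F = F
~Q = ~F = T
~D = ~F = T
~Q -> ~D = T -> T = T
~(~Q -> ~D) = ~T = F
(~(P nor ~W) & D) <-> ~(~Q -> ~D) = F <-> F = T
So S1 is true.

S2: Formalization: (((W -> ~P) nand Q) nand ~D) nor (D & P)

~P = ~F = T
W -> ~P = T -> T = T
(W -> ~P) nand Q = T nand F = T
~D = ~F = T
((W -> ~P) nand Q) nand ~D = T nand T = F
D & P = F & F = F
(((W -> ~P) nand Q) nand ~D) nor (D & P) = F nor F = T
So S2 is true.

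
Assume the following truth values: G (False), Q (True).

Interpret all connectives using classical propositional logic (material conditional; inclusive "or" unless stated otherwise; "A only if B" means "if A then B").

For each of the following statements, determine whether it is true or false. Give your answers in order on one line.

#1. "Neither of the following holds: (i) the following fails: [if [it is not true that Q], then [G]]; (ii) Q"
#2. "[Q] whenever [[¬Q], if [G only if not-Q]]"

#1: Formalization: ¬(¬Q → G) ↓ Q

¬Q = ¬T = F
¬Q → G = F → F = T
¬(¬Q → G) = ¬T = F
¬(¬Q → G) ↓ Q = F ↓ T = F
Thus #1 is false.

#2: Parsed as ((G → ¬Q) → ¬Q) → Q

¬Q = ¬T = F
G → ¬Q = F → F = T
¬Q = ¬T = F
(G → ¬Q) → ¬Q = T → F = F
((G → ¬Q) → ¬Q) → Q = F → T = T
Thus #2 is true.

#1 false, #2 true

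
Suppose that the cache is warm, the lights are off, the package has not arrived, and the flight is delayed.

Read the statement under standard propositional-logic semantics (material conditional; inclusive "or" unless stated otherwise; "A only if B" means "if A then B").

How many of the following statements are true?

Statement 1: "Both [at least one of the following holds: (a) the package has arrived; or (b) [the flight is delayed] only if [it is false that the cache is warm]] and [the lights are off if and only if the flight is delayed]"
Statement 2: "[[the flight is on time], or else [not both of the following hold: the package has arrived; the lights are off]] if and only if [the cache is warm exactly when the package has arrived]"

Let M = "the package has arrived" (F), V = "the flight is delayed" (T), U = "the cache is warm" (T), W = "the lights are on" (F).

Statement 1: This is (M ∨ (V → ¬U)) ∧ (¬W ↔ V).

¬U = ¬T = F
V → ¬U = T → F = F
M ∨ (V → ¬U) = F ∨ F = F
¬W = ¬F = T
¬W ↔ V = T ↔ T = T
(M ∨ (V → ¬U)) ∧ (¬W ↔ V) = F ∧ T = F
Hence Statement 1 is false.

Statement 2: This is (¬V ∨ (M ↑ ¬W)) ↔ (U ↔ M).

¬V = ¬T = F
¬W = ¬F = T
M ↑ ¬W = F ↑ T = T
¬V ∨ (M ↑ ¬W) = F ∨ T = T
U ↔ M = T ↔ F = F
(¬V ∨ (M ↑ ¬W)) ↔ (U ↔ M) = T ↔ F = F
So Statement 2 is false.

True statements: 0 (none).

0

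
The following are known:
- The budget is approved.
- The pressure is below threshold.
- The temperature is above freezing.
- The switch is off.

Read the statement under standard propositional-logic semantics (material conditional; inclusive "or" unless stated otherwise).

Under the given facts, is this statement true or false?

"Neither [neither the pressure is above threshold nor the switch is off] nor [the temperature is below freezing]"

The statement is true.

Let R = "the pressure is above threshold" (F), G = "the switch is on" (F), N = "the temperature is below freezing" (F).
In symbols: (R nor ~G) nor N

~G = ~F = T
R nor ~G = F nor T = F
(R nor ~G) nor N = F nor F = T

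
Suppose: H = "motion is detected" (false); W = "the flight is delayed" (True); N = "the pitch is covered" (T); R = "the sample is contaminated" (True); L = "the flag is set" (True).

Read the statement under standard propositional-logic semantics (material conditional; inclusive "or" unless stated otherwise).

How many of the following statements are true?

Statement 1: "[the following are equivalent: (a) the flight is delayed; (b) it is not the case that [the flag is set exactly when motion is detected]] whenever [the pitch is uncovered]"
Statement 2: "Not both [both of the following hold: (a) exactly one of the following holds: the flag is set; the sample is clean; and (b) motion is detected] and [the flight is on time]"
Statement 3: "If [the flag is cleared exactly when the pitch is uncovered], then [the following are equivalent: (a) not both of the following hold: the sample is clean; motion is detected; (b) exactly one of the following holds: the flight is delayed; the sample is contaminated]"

2

Statement 1: Parsed as not N -> (W iff not (L iff H))

not N = not True = False
L iff H = True iff False = False
not (L iff H) = not False = True
W iff not (L iff H) = True iff True = True
not N -> (W iff not (L iff H)) = False -> True = True
Hence Statement 1 is true.

Statement 2: In symbols: ((L xor not R) and H) nand not W

not R = not True = False
L xor not R = True xor False = True
(L xor not R) and H = True and False = False
not W = not True = False
((L xor not R) and H) nand not W = False nand False = True
Thus Statement 2 is true.

Statement 3: Formalization: (not L iff not N) -> ((not R nand H) iff (W xor R))

not L = not True = False
not N = not True = False
not L iff not N = False iff False = True
not R = not True = False
not R nand H = False nand False = True
W xor R = True xor True = False
(not R nand H) iff (W xor R) = True iff False = False
(not L iff not N) -> ((not R nand H) iff (W xor R)) = True -> False = False
Hence Statement 3 is false.

2 of the 3 statements are true (Statement 1, Statement 2).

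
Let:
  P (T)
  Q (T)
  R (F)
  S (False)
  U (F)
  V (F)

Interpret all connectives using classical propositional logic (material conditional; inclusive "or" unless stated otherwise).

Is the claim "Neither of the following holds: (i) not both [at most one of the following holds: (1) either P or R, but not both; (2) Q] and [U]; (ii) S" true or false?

In symbols: (((P xor R) nand Q) nand U) nor S

P xor R = T xor F = T
(P xor R) nand Q = T nand T = F
((P xor R) nand Q) nand U = F nand F = T
(((P xor R) nand Q) nand U) nor S = T nor F = F

False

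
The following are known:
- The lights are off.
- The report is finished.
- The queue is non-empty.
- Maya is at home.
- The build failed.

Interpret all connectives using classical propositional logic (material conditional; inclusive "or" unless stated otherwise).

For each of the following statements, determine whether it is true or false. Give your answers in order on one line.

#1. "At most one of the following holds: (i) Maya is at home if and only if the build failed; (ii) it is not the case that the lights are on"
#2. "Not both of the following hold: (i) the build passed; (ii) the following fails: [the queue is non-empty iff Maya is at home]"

Let S = "Maya is at home" (True), U = "the build passed" (False), P = "the lights are on" (False), R = "the queue is empty" (False).

#1: In symbols: (S iff not U) nand not P

not U = not False = True
S iff not U = True iff True = True
not P = not False = True
(S iff not U) nand not P = True nand True = False
Thus #1 is false.

#2: Formalization: U nand not (not R iff S)

not R = not False = True
not R iff S = True iff True = True
not (not R iff S) = not True = False
U nand not (not R iff S) = False nand False = True
So #2 is true.

#1 false; #2 true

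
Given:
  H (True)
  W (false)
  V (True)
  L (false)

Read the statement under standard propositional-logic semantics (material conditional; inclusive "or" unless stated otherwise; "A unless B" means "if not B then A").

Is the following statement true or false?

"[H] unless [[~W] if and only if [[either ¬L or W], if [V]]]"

true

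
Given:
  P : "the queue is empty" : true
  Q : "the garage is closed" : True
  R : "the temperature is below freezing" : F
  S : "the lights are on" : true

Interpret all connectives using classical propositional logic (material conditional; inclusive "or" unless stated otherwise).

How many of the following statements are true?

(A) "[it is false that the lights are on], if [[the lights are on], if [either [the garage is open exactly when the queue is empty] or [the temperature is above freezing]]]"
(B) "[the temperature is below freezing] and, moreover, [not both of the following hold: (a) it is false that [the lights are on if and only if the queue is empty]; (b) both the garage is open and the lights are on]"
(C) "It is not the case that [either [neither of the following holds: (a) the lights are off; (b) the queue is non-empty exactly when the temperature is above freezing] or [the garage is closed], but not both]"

(A): Formalization: (((¬Q ↔ P) ∨ ¬R) → S) → ¬S

¬Q = ¬T = F
¬Q ↔ P = F ↔ T = F
¬R = ¬F = T
(¬Q ↔ P) ∨ ¬R = F ∨ T = T
((¬Q ↔ P) ∨ ¬R) → S = T → T = T
¬S = ¬T = F
(((¬Q ↔ P) ∨ ¬R) → S) → ¬S = T → F = F
Thus (A) is false.

(B): Parsed as R ∧ (¬(S ↔ P) ↑ (¬Q ∧ S))

S ↔ P = T ↔ T = T
¬(S ↔ P) = ¬T = F
¬Q = ¬T = F
¬Q ∧ S = F ∧ T = F
¬(S ↔ P) ↑ (¬Q ∧ S) = F ↑ F = T
R ∧ (¬(S ↔ P) ↑ (¬Q ∧ S)) = F ∧ T = F
Hence (B) is false.

(C): This is ¬((¬S ↓ (¬P ↔ ¬R)) ⊕ Q).

¬S = ¬T = F
¬P = ¬T = F
¬R = ¬F = T
¬P ↔ ¬R = F ↔ T = F
¬S ↓ (¬P ↔ ¬R) = F ↓ F = T
(¬S ↓ (¬P ↔ ¬R)) ⊕ Q = T ⊕ T = F
¬((¬S ↓ (¬P ↔ ¬R)) ⊕ Q) = ¬F = T
So (C) is true.

Count: 1.

1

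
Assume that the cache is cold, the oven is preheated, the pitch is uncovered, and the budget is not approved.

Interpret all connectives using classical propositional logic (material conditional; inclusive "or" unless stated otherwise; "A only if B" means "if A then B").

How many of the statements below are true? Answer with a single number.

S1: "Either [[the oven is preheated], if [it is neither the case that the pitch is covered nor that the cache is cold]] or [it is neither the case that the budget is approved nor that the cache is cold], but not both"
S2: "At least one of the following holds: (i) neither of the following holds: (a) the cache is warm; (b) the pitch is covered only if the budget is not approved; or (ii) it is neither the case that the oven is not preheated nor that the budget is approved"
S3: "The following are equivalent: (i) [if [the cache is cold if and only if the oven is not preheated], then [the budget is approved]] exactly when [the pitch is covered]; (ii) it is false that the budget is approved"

2

Let R = "the pitch is covered" (False), P = "the cache is warm" (False), Q = "the oven is preheated" (True), S = "the budget is approved" (False).

S1: In symbols: ((R nor not P) -> Q) xor (S nor not P)

not P = not False = True
R nor not P = False nor True = False
(R nor not P) -> Q = False -> True = True
not P = not False = True
S nor not P = False nor True = False
((R nor not P) -> Q) xor (S nor not P) = True xor False = True
Hence S1 is true.

S2: Formalization: (P nor (R -> not S)) or (not Q nor S)

not S = not False = True
R -> not S = False -> True = True
P nor (R -> not S) = False nor True = False
not Q = not True = False
not Q nor S = False nor False = True
(P nor (R -> not S)) or (not Q nor S) = False or True = True
Hence S2 is true.

S3: Formalization: (((not P iff not Q) -> S) iff R) iff not S

not P = not False = True
not Q = not True = False
not P iff not Q = True iff False = False
(not P iff not Q) -> S = False -> False = True
((not P iff not Q) -> S) iff R = True iff False = False
not S = not False = True
(((not P iff not Q) -> S) iff R) iff not S = False iff True = False
So S3 is false.

2 of the 3 statements are true.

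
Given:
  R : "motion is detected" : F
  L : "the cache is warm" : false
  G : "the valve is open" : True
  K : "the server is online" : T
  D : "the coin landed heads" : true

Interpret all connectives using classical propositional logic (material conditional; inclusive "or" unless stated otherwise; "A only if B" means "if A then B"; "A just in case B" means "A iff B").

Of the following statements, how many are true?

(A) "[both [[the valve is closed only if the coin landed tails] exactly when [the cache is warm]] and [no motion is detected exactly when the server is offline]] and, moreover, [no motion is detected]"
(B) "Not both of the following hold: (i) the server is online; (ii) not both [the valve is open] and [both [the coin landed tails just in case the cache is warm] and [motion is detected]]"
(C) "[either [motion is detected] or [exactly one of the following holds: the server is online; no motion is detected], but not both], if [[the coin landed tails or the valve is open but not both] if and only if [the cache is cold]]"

0

(A): This is (((¬G → ¬D) ↔ L) ∧ (¬R ↔ ¬K)) ∧ ¬R.

¬G = ¬T = F
¬D = ¬T = F
¬G → ¬D = F → F = T
(¬G → ¬D) ↔ L = T ↔ F = F
¬R = ¬F = T
¬K = ¬T = F
¬R ↔ ¬K = T ↔ F = F
((¬G → ¬D) ↔ L) ∧ (¬R ↔ ¬K) = F ∧ F = F
¬R = ¬F = T
(((¬G → ¬D) ↔ L) ∧ (¬R ↔ ¬K)) ∧ ¬R = F ∧ T = F
Thus (A) is false.

(B): Formalization: K ↑ (G ↑ ((¬D ↔ L) ∧ R))

¬D = ¬T = F
¬D ↔ L = F ↔ F = T
(¬D ↔ L) ∧ R = T ∧ F = F
G ↑ ((¬D ↔ L) ∧ R) = T ↑ F = T
K ↑ (G ↑ ((¬D ↔ L) ∧ R)) = T ↑ T = F
Hence (B) is false.

(C): This is ((¬D ⊕ G) ↔ ¬L) → (R ⊕ (K ⊕ ¬R)).

¬D = ¬T = F
¬D ⊕ G = F ⊕ T = T
¬L = ¬F = T
(¬D ⊕ G) ↔ ¬L = T ↔ T = T
¬R = ¬F = T
K ⊕ ¬R = T ⊕ T = F
R ⊕ (K ⊕ ¬R) = F ⊕ F = F
((¬D ⊕ G) ↔ ¬L) → (R ⊕ (K ⊕ ¬R)) = T → F = F
Thus (C) is false.

Count: 0.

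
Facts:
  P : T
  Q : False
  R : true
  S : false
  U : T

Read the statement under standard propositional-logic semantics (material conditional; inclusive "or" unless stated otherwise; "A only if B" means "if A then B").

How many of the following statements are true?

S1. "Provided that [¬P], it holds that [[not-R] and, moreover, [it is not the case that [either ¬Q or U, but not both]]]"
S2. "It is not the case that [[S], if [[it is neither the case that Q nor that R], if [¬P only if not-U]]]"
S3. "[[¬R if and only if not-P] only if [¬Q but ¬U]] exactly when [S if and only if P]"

2

S1: Formalization: ¬P → (¬R ∧ ¬(¬Q ⊕ U))

¬P = ¬T = F
¬R = ¬T = F
¬Q = ¬F = T
¬Q ⊕ U = T ⊕ T = F
¬(¬Q ⊕ U) = ¬F = T
¬R ∧ ¬(¬Q ⊕ U) = F ∧ T = F
¬P → (¬R ∧ ¬(¬Q ⊕ U)) = F → F = T
Thus S1 is true.

S2: This is ¬(((¬P → ¬U) → (Q ↓ R)) → S).

¬P = ¬T = F
¬U = ¬T = F
¬P → ¬U = F → F = T
Q ↓ R = F ↓ T = F
(¬P → ¬U) → (Q ↓ R) = T → F = F
((¬P → ¬U) → (Q ↓ R)) → S = F → F = T
¬(((¬P → ¬U) → (Q ↓ R)) → S) = ¬T = F
Thus S2 is false.

S3: In symbols: ((¬R ↔ ¬P) → (¬Q ∧ ¬U)) ↔ (S ↔ P)

¬R = ¬T = F
¬P = ¬T = F
¬R ↔ ¬P = F ↔ F = T
¬Q = ¬F = T
¬U = ¬T = F
¬Q ∧ ¬U = T ∧ F = F
(¬R ↔ ¬P) → (¬Q ∧ ¬U) = T → F = F
S ↔ P = F ↔ T = F
((¬R ↔ ¬P) → (¬Q ∧ ¬U)) ↔ (S ↔ P) = F ↔ F = T
Thus S3 is true.

True statements: 2 (S1, S3).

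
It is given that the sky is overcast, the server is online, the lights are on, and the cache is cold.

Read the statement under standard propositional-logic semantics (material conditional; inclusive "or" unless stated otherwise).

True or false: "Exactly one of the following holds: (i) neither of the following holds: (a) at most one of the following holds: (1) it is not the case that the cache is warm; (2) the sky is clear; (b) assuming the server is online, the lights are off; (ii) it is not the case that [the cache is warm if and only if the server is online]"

true

Let L = "the cache is warm" (F), R = "the sky is overcast" (T), M = "the server is online" (T), S = "the lights are on" (T).
Formalization: ((¬L ↑ ¬R) ↓ (M → ¬S)) ⊕ ¬(L ↔ M)

¬L = ¬F = T
¬R = ¬T = F
¬L ↑ ¬R = T ↑ F = T
¬S = ¬T = F
M → ¬S = T → F = F
(¬L ↑ ¬R) ↓ (M → ¬S) = T ↓ F = F
L ↔ M = F ↔ T = F
¬(L ↔ M) = ¬F = T
((¬L ↑ ¬R) ↓ (M → ¬S)) ⊕ ¬(L ↔ M) = F ⊕ T = T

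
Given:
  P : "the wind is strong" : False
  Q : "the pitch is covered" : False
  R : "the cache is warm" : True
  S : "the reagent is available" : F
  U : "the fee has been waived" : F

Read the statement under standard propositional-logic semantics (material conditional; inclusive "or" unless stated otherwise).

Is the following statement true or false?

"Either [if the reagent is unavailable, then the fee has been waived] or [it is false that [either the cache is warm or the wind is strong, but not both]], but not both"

False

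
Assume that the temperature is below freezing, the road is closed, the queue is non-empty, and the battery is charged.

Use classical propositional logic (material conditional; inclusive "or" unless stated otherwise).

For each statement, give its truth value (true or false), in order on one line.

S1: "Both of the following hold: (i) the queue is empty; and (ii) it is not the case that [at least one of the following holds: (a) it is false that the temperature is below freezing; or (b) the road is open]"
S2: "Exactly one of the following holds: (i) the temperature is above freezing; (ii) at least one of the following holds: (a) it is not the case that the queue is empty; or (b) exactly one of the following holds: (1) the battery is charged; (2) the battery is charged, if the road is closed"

Let R = "the queue is empty" (False), P = "the temperature is below freezing" (True), Q = "the road is closed" (True), S = "the battery is charged" (True).

S1: This is R and not (not P or not Q).

not P = not True = False
not Q = not True = False
not P or not Q = False or False = False
not (not P or not Q) = not False = True
R and not (not P or not Q) = False and True = False
Hence S1 is false.

S2: Formalization: not P xor (not R or (S xor (Q -> S)))

not P = not True = False
not R = not False = True
Q -> S = True -> True = True
S xor (Q -> S) = True xor True = False
not R or (S xor (Q -> S)) = True or False = True
not P xor (not R or (S xor (Q -> S))) = False xor True = True
Thus S2 is true.

S1 false, S2 true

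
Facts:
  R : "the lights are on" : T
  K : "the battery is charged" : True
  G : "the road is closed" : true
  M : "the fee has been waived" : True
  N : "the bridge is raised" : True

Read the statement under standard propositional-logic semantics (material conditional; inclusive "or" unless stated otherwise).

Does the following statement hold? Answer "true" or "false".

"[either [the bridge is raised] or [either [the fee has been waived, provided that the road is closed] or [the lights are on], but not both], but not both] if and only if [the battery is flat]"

false

Formalization: (N xor ((G -> M) xor R)) iff not K

G -> M = True -> True = True
(G -> M) xor R = True xor True = False
N xor ((G -> M) xor R) = True xor False = True
not K = not True = False
(N xor ((G -> M) xor R)) iff not K = True iff False = False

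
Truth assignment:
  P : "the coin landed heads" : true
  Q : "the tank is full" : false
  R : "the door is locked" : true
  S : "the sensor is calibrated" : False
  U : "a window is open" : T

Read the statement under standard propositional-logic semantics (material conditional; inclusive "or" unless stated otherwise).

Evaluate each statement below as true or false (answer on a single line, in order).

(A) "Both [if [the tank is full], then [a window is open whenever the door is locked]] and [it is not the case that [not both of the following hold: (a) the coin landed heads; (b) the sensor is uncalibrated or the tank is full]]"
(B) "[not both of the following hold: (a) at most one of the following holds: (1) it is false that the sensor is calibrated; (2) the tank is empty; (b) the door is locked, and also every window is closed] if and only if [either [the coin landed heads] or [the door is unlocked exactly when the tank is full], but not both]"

(A): Parsed as (Q → (R → U)) ∧ ¬(P ↑ (¬S ∨ Q))

R → U = T → T = T
Q → (R → U) = F → T = T
¬S = ¬F = T
¬S ∨ Q = T ∨ F = T
P ↑ (¬S ∨ Q) = T ↑ T = F
¬(P ↑ (¬S ∨ Q)) = ¬F = T
(Q → (R → U)) ∧ ¬(P ↑ (¬S ∨ Q)) = T ∧ T = T
Hence (A) is true.

(B): This is ((¬S ↑ ¬Q) ↑ (R ∧ ¬U)) ↔ (P ⊕ (¬R ↔ Q)).

¬S = ¬F = T
¬Q = ¬F = T
¬S ↑ ¬Q = T ↑ T = F
¬U = ¬T = F
R ∧ ¬U = T ∧ F = F
(¬S ↑ ¬Q) ↑ (R ∧ ¬U) = F ↑ F = T
¬R = ¬T = F
¬R ↔ Q = F ↔ F = T
P ⊕ (¬R ↔ Q) = T ⊕ T = F
((¬S ↑ ¬Q) ↑ (R ∧ ¬U)) ↔ (P ⊕ (¬R ↔ Q)) = T ↔ F = F
So (B) is false.

(A) True / (B) False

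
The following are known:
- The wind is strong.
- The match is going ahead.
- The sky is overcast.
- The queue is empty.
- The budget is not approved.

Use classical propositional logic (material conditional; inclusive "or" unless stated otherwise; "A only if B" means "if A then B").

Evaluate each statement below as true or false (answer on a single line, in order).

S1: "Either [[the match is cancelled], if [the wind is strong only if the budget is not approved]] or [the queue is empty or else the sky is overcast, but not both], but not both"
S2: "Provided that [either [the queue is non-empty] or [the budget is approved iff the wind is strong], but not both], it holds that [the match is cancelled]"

Let P = "the wind is strong" (T), R = "the budget is approved" (F), K = "the match is cancelled" (F), L = "the queue is empty" (T), W = "the sky is overcast" (T).

S1: In symbols: ((P → ¬R) → K) ⊕ (L ⊕ W)

¬R = ¬F = T
P → ¬R = T → T = T
(P → ¬R) → K = T → F = F
L ⊕ W = T ⊕ T = F
((P → ¬R) → K) ⊕ (L ⊕ W) = F ⊕ F = F
Thus S1 is false.

S2: In symbols: (¬L ⊕ (R ↔ P)) → K

¬L = ¬T = F
R ↔ P = F ↔ T = F
¬L ⊕ (R ↔ P) = F ⊕ F = F
(¬L ⊕ (R ↔ P)) → K = F → F = T
Hence S2 is true.

S1 false / S2 true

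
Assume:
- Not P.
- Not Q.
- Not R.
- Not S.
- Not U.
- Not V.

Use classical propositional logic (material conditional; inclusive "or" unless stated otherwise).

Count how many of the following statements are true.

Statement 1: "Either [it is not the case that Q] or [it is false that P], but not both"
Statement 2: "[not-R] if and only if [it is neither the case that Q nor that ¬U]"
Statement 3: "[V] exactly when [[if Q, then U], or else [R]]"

Statement 1: Parsed as ~Q xor ~P

~Q = ~F = T
~P = ~F = T
~Q xor ~P = T xor T = F
Hence Statement 1 is false.

Statement 2: Parsed as ~R <-> (Q nor ~U)

~R = ~F = T
~U = ~F = T
Q nor ~U = F nor T = F
~R <-> (Q nor ~U) = T <-> F = F
So Statement 2 is false.

Statement 3: Formalization: V <-> ((Q -> U) | R)

Q -> U = F -> F = T
(Q -> U) | R = T | F = T
V <-> ((Q -> U) | R) = F <-> T = F
Thus Statement 3 is false.

True statements: 0 (none).

0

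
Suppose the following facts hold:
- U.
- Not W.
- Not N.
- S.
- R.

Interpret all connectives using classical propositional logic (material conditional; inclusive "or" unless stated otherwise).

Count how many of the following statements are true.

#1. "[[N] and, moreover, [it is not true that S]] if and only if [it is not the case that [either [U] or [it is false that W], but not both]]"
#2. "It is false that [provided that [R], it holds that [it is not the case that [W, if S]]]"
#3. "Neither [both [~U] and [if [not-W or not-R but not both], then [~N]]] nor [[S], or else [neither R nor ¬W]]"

#1: This is (N ∧ ¬S) ↔ ¬(U ⊕ ¬W).

¬S = ¬T = F
N ∧ ¬S = F ∧ F = F
¬W = ¬F = T
U ⊕ ¬W = T ⊕ T = F
¬(U ⊕ ¬W) = ¬F = T
(N ∧ ¬S) ↔ ¬(U ⊕ ¬W) = F ↔ T = F
Hence #1 is false.

#2: This is ¬(R → ¬(S → W)).

S → W = T → F = F
¬(S → W) = ¬F = T
R → ¬(S → W) = T → T = T
¬(R → ¬(S → W)) = ¬T = F
So #2 is false.

#3: In symbols: (¬U ∧ ((¬W ⊕ ¬R) → ¬N)) ↓ (S ∨ (R ↓ ¬W))

¬U = ¬T = F
¬W = ¬F = T
¬R = ¬T = F
¬W ⊕ ¬R = T ⊕ F = T
¬N = ¬F = T
(¬W ⊕ ¬R) → ¬N = T → T = T
¬U ∧ ((¬W ⊕ ¬R) → ¬N) = F ∧ T = F
¬W = ¬F = T
R ↓ ¬W = T ↓ T = F
S ∨ (R ↓ ¬W) = T ∨ F = T
(¬U ∧ ((¬W ⊕ ¬R) → ¬N)) ↓ (S ∨ (R ↓ ¬W)) = F ↓ T = F
Thus #3 is false.

0 of the 3 statements are true (none).

0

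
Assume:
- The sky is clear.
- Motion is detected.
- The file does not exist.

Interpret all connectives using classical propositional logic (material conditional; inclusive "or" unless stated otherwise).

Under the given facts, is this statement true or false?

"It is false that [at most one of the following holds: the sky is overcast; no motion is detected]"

Let W = "the sky is overcast" (False), N = "motion is detected" (True).
Formalization: not (W nand not N)

not N = not True = False
W nand not N = False nand False = True
not (W nand not N) = not True = False

False.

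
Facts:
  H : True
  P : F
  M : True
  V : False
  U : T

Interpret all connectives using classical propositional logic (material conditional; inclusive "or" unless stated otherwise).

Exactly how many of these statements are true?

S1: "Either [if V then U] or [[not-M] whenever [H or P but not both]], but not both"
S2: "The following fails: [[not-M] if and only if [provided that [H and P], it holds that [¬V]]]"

2

S1: Parsed as (V -> U) xor ((H xor P) -> not M)

V -> U = False -> True = True
H xor P = True xor False = True
not M = not True = False
(H xor P) -> not M = True -> False = False
(V -> U) xor ((H xor P) -> not M) = True xor False = True
Thus S1 is true.

S2: Formalization: not (not M iff ((H and P) -> not V))

not M = not True = False
H and P = True and False = False
not V = not False = True
(H and P) -> not V = False -> True = True
not M iff ((H and P) -> not V) = False iff True = False
not (not M iff ((H and P) -> not V)) = not False = True
So S2 is true.

Count: 2.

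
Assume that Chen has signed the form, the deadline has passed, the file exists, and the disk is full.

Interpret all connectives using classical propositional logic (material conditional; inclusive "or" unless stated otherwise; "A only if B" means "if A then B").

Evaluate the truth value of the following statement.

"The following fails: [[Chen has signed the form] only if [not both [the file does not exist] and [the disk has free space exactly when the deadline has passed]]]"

Let G = "Chen has signed the form" (T), D = "the file exists" (T), M = "the disk is full" (T), P = "the deadline has passed" (T).
This is ¬(G → (¬D ↑ (¬M ↔ P))).

¬D = ¬T = F
¬M = ¬T = F
¬M ↔ P = F ↔ T = F
¬D ↑ (¬M ↔ P) = F ↑ F = T
G → (¬D ↑ (¬M ↔ P)) = T → T = T
¬(G → (¬D ↑ (¬M ↔ P))) = ¬T = F

False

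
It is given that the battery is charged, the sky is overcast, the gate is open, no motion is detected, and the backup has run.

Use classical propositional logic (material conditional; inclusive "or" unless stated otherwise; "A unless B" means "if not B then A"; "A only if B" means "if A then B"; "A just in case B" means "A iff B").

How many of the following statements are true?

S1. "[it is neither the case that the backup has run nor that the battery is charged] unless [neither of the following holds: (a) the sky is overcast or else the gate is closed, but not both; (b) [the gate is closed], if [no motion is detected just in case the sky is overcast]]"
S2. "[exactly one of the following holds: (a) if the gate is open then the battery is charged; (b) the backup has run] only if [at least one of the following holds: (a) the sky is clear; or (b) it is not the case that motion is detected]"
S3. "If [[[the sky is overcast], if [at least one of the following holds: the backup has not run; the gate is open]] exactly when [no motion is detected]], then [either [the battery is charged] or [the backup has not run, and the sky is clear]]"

Let U = "the backup has run" (True), P = "the battery is charged" (True), Q = "the sky is overcast" (True), R = "the gate is open" (True), S = "motion is detected" (False).

S1: Parsed as (U nor P) or ((Q xor not R) nor ((not S iff Q) -> not R))

U nor P = True nor True = False
not R = not True = False
Q xor not R = True xor False = True
not S = not False = True
not S iff Q = True iff True = True
not R = not True = False
(not S iff Q) -> not R = True -> False = False
(Q xor not R) nor ((not S iff Q) -> not R) = True nor False = False
(U nor P) or ((Q xor not R) nor ((not S iff Q) -> not R)) = False or False = False
Hence S1 is false.

S2: In symbols: ((R -> P) xor U) -> (not Q or not S)

R -> P = True -> True = True
(R -> P) xor U = True xor True = False
not Q = not True = False
not S = not False = True
not Q or not S = False or True = True
((R -> P) xor U) -> (not Q or not S) = False -> True = True
Thus S2 is true.

S3: In symbols: (((not U or R) -> Q) iff not S) -> (P or (not U and not Q))

not U = not True = False
not U or R = False or True = True
(not U or R) -> Q = True -> True = True
not S = not False = True
((not U or R) -> Q) iff not S = True iff True = True
not U = not True = False
not Q = not True = False
not U and not Q = False and False = False
P or (not U and not Q) = True or False = True
(((not U or R) -> Q) iff not S) -> (P or (not U and not Q)) = True -> True = True
Thus S3 is true.

2 of the 3 statements are true (S2, S3).

2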